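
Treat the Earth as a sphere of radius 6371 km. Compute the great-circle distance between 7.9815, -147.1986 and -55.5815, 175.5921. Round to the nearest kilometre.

Δλ = 175.5921 − -147.1986 = 322.7907°; wrapped into (−180°, 180°]: -37.2093°.
Δφ = -55.5815 − 7.9815 = -63.5630°.
a = sin²(Δφ/2) + cos φ₁ · cos φ₂ · sin²(Δλ/2) = 0.334368.
c = 2·atan2(√a, √(1−a)) = 1.23315 rad → d = 6371·c ≈ 7856.42 km.

7856 km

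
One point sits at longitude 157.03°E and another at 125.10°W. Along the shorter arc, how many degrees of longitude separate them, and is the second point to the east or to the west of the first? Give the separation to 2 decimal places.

Raw difference: -125.10 − 157.03 = -282.13°.
Normalise into (−180°, 180°]: -282.13° + 360° = 77.87°.
Positive ⇒ the second point lies to the east; separation 77.87°.

77.87° east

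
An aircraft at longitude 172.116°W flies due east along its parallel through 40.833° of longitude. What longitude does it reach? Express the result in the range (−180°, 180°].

Start at -172.116°; shift +40.833° → -131.283°.
-131.283° already lies in (−180°, 180°].

131.283°W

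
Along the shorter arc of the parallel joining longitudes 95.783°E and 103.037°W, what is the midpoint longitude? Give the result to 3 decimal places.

Signed shortest Δλ from +95.783° to -103.037° is +161.180°.
Midpoint longitude = +95.783° + (+161.180°)/2 = +95.783° + 80.590° = +176.373°.
(The naïve average (+95.783 + -103.037)/2 = -3.627° is on the wrong side of the globe.)

176.373°E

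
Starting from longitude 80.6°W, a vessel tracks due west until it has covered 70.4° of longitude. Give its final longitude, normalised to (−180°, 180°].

151.0°W

Start at -80.6°; shift −70.4° → -151.0°.
-151.0° already lies in (−180°, 180°].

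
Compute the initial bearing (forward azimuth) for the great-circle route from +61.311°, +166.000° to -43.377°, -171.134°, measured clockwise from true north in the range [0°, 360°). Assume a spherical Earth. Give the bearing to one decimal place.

Δλ = -171.134 − 166.000 = -337.134°; wrapped into (−180°, 180°]: 22.866°.
θ = atan2( sin Δλ · cos φ₂ , cos φ₁ · sin φ₂ − sin φ₁ · cos φ₂ · cos Δλ )
  = atan2(0.28244, -0.91721) = 162.885° → normalised to [0°, 360°): 162.885°.

162.9°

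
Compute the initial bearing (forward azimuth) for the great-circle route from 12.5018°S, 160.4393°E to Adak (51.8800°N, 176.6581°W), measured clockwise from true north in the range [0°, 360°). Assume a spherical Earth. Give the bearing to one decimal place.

15.1°

Δλ = -176.6581 − 160.4393 = -337.0974°; wrapped into (−180°, 180°]: 22.9026°.
θ = atan2( sin Δλ · cos φ₂ , cos φ₁ · sin φ₂ − sin φ₁ · cos φ₂ · cos Δλ )
  = atan2(0.24024, 0.89116) = 15.087° → normalised to [0°, 360°): 15.087°.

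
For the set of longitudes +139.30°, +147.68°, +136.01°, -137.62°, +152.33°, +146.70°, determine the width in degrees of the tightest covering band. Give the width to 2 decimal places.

Sort the longitudes: -137.62°, +136.01°, +139.30°, +146.70°, +147.68°, +152.33°.
Eastward gaps between consecutive values (wrapping around): 273.63°, 3.29°, 7.40°, 0.98°, 4.65°, 70.05°.
Largest gap = 273.63° ⇒ minimal covering band is its complement: 360° − 273.63° = 86.37°.
Band runs from +136.01° eastward to -137.62°, crossing the antimeridian.

86.37°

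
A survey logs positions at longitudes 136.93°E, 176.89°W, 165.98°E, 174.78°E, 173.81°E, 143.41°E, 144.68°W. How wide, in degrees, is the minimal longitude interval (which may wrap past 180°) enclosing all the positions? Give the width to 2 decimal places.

Sort the longitudes: -176.89°, -144.68°, +136.93°, +143.41°, +165.98°, +173.81°, +174.78°.
Eastward gaps between consecutive values (wrapping around): 32.21°, 281.61°, 6.48°, 22.57°, 7.83°, 0.97°, 8.33°.
Largest gap = 281.61° ⇒ minimal covering band is its complement: 360° − 281.61° = 78.39°.
Band runs from +136.93° eastward to -144.68°, crossing the antimeridian.

78.39°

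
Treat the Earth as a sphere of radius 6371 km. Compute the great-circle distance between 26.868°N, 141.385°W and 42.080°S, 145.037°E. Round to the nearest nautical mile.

Δλ = 145.037 − -141.385 = 286.422°; wrapped into (−180°, 180°]: -73.578°.
Δφ = -42.080 − 26.868 = -68.948°.
a = sin²(Δφ/2) + cos φ₁ · cos φ₂ · sin²(Δλ/2) = 0.557847.
c = 2·atan2(√a, √(1−a)) = 1.68675 rad → d = 6371·c ≈ 10746.29 km ≈ 5802.53 nmi.

5803 nmi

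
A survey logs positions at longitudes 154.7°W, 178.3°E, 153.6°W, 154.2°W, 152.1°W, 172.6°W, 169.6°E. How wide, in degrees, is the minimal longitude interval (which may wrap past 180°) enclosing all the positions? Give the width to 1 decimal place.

38.3°

Sort the longitudes: -172.6°, -154.7°, -154.2°, -153.6°, -152.1°, +169.6°, +178.3°.
Eastward gaps between consecutive values (wrapping around): 17.9°, 0.5°, 0.6°, 1.5°, 321.7°, 8.7°, 9.1°.
Largest gap = 321.7° ⇒ minimal covering band is its complement: 360° − 321.7° = 38.3°.
Band runs from +169.6° eastward to -152.1°, crossing the antimeridian.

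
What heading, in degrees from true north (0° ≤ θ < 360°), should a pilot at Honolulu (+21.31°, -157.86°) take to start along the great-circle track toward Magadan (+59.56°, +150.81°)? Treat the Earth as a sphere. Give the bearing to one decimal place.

330.1°

Δλ = 150.81 − -157.86 = 308.67°; wrapped into (−180°, 180°]: -51.33°.
θ = atan2( sin Δλ · cos φ₂ , cos φ₁ · sin φ₂ − sin φ₁ · cos φ₂ · cos Δλ )
  = atan2(-0.39556, 0.68817) = -29.890° → normalised to [0°, 360°): 330.110°.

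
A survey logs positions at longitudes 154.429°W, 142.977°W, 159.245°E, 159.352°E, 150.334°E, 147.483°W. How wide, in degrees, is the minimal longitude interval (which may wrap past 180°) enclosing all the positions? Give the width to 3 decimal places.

66.689°

Sort the longitudes: -154.429°, -147.483°, -142.977°, +150.334°, +159.245°, +159.352°.
Eastward gaps between consecutive values (wrapping around): 6.946°, 4.506°, 293.311°, 8.911°, 0.107°, 46.219°.
Largest gap = 293.311° ⇒ minimal covering band is its complement: 360° − 293.311° = 66.689°.
Band runs from +150.334° eastward to -142.977°, crossing the antimeridian.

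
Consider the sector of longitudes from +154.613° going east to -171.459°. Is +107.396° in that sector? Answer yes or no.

No

Band width going east from +154.613° to -171.459°: ((-171.459 − 154.613) mod 360) = 33.928°.
Offset of +107.396° east of the west edge: ((107.396 − 154.613) mod 360) = 312.783°.
312.783° > 33.928° ⇒ outside.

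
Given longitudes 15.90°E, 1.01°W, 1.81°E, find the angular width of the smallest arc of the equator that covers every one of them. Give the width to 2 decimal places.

16.91°

Sort the longitudes: -1.01°, +1.81°, +15.90°.
Eastward gaps between consecutive values (wrapping around): 2.82°, 14.09°, 343.09°.
Largest gap = 343.09° ⇒ minimal covering band is its complement: 360° − 343.09° = 16.91°.
Band runs from -1.01° eastward to +15.90°.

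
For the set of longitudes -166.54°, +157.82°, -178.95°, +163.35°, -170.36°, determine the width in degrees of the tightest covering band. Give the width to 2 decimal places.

Sort the longitudes: -178.95°, -170.36°, -166.54°, +157.82°, +163.35°.
Eastward gaps between consecutive values (wrapping around): 8.59°, 3.82°, 324.36°, 5.53°, 17.70°.
Largest gap = 324.36° ⇒ minimal covering band is its complement: 360° − 324.36° = 35.64°.
Band runs from +157.82° eastward to -166.54°, crossing the antimeridian.

35.64°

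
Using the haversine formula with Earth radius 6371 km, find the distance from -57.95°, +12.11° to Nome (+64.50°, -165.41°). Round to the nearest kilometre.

19275 km

Δλ = -165.41 − 12.11 = -177.52°.
Δφ = 64.50 − -57.95 = 122.45°.
a = sin²(Δφ/2) + cos φ₁ · cos φ₂ · sin²(Δλ/2) = 0.996629.
c = 2·atan2(√a, √(1−a)) = 3.02541 rad → d = 6371·c ≈ 19274.91 km.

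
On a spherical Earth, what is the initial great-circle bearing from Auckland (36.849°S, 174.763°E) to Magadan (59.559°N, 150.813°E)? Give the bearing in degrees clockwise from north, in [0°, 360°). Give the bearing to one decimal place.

348.0°

Δλ = 150.813 − 174.763 = -23.950°.
θ = atan2( sin Δλ · cos φ₂ , cos φ₁ · sin φ₂ − sin φ₁ · cos φ₂ · cos Δλ )
  = atan2(-0.20567, 0.96759) = -12.000° → normalised to [0°, 360°): 348.000°.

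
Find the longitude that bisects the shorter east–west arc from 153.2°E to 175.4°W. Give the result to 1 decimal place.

168.9°E

Signed shortest Δλ from +153.2° to -175.4° is +31.4°.
Midpoint longitude = +153.2° + (+31.4°)/2 = +153.2° + 15.7° = +168.9°.
(The naïve average (+153.2 + -175.4)/2 = -11.1° is on the wrong side of the globe.)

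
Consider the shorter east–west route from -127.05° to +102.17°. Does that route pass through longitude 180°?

Yes

Naïve |102.17 − -127.05| = 229.22° > 180°, so the shorter arc goes the other way round — across 180°.
Signed shortest Δλ = ((102.17 − -127.05 + 180) mod 360) − 180 = -130.78°.
Going west by 130.78° from -127.05° passes through 180° before reaching +102.17°.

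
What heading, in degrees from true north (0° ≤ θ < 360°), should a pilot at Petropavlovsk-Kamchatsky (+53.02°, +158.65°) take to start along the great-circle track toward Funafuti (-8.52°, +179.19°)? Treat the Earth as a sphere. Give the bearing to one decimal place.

Δλ = 179.19 − 158.65 = 20.54°.
θ = atan2( sin Δλ · cos φ₂ , cos φ₁ · sin φ₂ − sin φ₁ · cos φ₂ · cos Δλ )
  = atan2(0.34699, -0.82893) = 157.286° → normalised to [0°, 360°): 157.286°.

157.3°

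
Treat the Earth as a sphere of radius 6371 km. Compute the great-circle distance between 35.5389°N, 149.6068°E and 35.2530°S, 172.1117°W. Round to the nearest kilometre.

8815 km

Δλ = -172.1117 − 149.6068 = -321.7185°; wrapped into (−180°, 180°]: 38.2815°.
Δφ = -35.2530 − 35.5389 = -70.7919°.
a = sin²(Δφ/2) + cos φ₁ · cos φ₂ · sin²(Δλ/2) = 0.406941.
c = 2·atan2(√a, √(1−a)) = 1.38359 rad → d = 6371·c ≈ 8814.83 km.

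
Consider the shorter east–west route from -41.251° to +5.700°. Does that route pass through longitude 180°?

No

Signed shortest Δλ = ((5.700 − -41.251 + 180) mod 360) − 180 = 46.951°.
Going east by 46.951° from -41.251° reaches +5.700° without touching 180°.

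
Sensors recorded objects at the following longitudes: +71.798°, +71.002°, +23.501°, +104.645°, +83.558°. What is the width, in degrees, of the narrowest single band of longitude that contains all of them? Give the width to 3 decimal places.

81.144°

Sort the longitudes: +23.501°, +71.002°, +71.798°, +83.558°, +104.645°.
Eastward gaps between consecutive values (wrapping around): 47.501°, 0.796°, 11.760°, 21.087°, 278.856°.
Largest gap = 278.856° ⇒ minimal covering band is its complement: 360° − 278.856° = 81.144°.
Band runs from +23.501° eastward to +104.645°.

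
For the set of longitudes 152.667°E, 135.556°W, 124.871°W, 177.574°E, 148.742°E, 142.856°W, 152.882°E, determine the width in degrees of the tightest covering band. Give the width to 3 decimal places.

Sort the longitudes: -142.856°, -135.556°, -124.871°, +148.742°, +152.667°, +152.882°, +177.574°.
Eastward gaps between consecutive values (wrapping around): 7.300°, 10.685°, 273.613°, 3.925°, 0.215°, 24.692°, 39.570°.
Largest gap = 273.613° ⇒ minimal covering band is its complement: 360° − 273.613° = 86.387°.
Band runs from +148.742° eastward to -124.871°, crossing the antimeridian.

86.387°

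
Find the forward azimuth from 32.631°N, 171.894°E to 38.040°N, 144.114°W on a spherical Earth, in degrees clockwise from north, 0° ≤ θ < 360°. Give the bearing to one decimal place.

68.7°

Δλ = -144.114 − 171.894 = -316.008°; wrapped into (−180°, 180°]: 43.992°.
θ = atan2( sin Δλ · cos φ₂ , cos φ₁ · sin φ₂ − sin φ₁ · cos φ₂ · cos Δλ )
  = atan2(0.54702, 0.21342) = 68.687° → normalised to [0°, 360°): 68.687°.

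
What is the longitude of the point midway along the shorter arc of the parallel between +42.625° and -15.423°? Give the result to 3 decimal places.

+13.601°

Signed shortest Δλ from +42.625° to -15.423° is -58.048°.
Midpoint longitude = +42.625° + (-58.048°)/2 = +42.625° − 29.024° = +13.601°.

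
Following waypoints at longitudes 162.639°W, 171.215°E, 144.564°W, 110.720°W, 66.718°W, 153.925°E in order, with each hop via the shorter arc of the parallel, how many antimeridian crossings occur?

3

Leg 1: -162.639° → +171.215°, shortest Δλ = -26.146° (west) — crosses 180°.
Leg 2: +171.215° → -144.564°, shortest Δλ = 44.221° (east) — crosses 180°.
Leg 3: -144.564° → -110.720°, shortest Δλ = 33.844° (east) — does not cross 180°.
Leg 4: -110.720° → -66.718°, shortest Δλ = 44.002° (east) — does not cross 180°.
Leg 5: -66.718° → +153.925°, shortest Δλ = -139.357° (west) — crosses 180°.
Total crossings: 3.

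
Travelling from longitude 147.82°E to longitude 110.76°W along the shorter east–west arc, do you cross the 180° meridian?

Yes

Naïve |-110.76 − 147.82| = 258.58° > 180°, so the shorter arc goes the other way round — across 180°.
Signed shortest Δλ = ((-110.76 − 147.82 + 180) mod 360) − 180 = 101.42°.
Going east by 101.42° from +147.82° passes through 180° before reaching -110.76°.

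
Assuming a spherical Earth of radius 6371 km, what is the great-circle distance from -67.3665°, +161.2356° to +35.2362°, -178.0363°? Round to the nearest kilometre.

Δλ = -178.0363 − 161.2356 = -339.2719°; wrapped into (−180°, 180°]: 20.7281°.
Δφ = 35.2362 − -67.3665 = 102.6027°.
a = sin²(Δφ/2) + cos φ₁ · cos φ₂ · sin²(Δλ/2) = 0.619268.
c = 2·atan2(√a, √(1−a)) = 1.81165 rad → d = 6371·c ≈ 11542.05 km.

11542 km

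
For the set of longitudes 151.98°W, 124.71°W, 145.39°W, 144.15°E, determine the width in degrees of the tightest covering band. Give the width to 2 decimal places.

Sort the longitudes: -151.98°, -145.39°, -124.71°, +144.15°.
Eastward gaps between consecutive values (wrapping around): 6.59°, 20.68°, 268.86°, 63.87°.
Largest gap = 268.86° ⇒ minimal covering band is its complement: 360° − 268.86° = 91.14°.
Band runs from +144.15° eastward to -124.71°, crossing the antimeridian.

91.14°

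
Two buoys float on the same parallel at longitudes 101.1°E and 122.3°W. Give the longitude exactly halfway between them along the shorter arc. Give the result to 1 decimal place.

Signed shortest Δλ from +101.1° to -122.3° is +136.6°.
Midpoint longitude = +101.1° + (+136.6°)/2 = +101.1° + 68.3° = +169.4°.
(The naïve average (+101.1 + -122.3)/2 = -10.6° is on the wrong side of the globe.)

169.4°E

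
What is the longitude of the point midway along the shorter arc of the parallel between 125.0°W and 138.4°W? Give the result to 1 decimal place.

131.7°W

Signed shortest Δλ from -125.0° to -138.4° is -13.4°.
Midpoint longitude = -125.0° + (-13.4°)/2 = -125.0° − 6.7° = -131.7°.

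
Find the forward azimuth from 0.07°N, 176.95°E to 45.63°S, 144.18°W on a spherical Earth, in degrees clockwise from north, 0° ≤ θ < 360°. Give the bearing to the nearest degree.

148°

Δλ = -144.18 − 176.95 = -321.13°; wrapped into (−180°, 180°]: 38.87°.
θ = atan2( sin Δλ · cos φ₂ , cos φ₁ · sin φ₂ − sin φ₁ · cos φ₂ · cos Δλ )
  = atan2(0.43884, -0.71550) = 148.478° → normalised to [0°, 360°): 148.478°.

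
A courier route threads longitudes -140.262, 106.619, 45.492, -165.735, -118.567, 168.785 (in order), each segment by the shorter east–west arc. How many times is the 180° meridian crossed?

3

Leg 1: -140.262° → +106.619°, shortest Δλ = -113.119° (west) — crosses 180°.
Leg 2: +106.619° → +45.492°, shortest Δλ = -61.127° (west) — does not cross 180°.
Leg 3: +45.492° → -165.735°, shortest Δλ = 148.773° (east) — crosses 180°.
Leg 4: -165.735° → -118.567°, shortest Δλ = 47.168° (east) — does not cross 180°.
Leg 5: -118.567° → +168.785°, shortest Δλ = -72.648° (west) — crosses 180°.
Total crossings: 3.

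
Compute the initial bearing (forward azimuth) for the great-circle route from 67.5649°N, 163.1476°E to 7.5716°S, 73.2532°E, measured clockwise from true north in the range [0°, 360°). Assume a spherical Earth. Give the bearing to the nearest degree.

Δλ = 73.2532 − 163.1476 = -89.8944°.
θ = atan2( sin Δλ · cos φ₂ , cos φ₁ · sin φ₂ − sin φ₁ · cos φ₂ · cos Δλ )
  = atan2(-0.99128, -0.05198) = -93.001° → normalised to [0°, 360°): 266.999°.

267°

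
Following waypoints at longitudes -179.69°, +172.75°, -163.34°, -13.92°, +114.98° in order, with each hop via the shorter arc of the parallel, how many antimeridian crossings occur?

2

Leg 1: -179.69° → +172.75°, shortest Δλ = -7.56° (west) — crosses 180°.
Leg 2: +172.75° → -163.34°, shortest Δλ = 23.91° (east) — crosses 180°.
Leg 3: -163.34° → -13.92°, shortest Δλ = 149.42° (east) — does not cross 180°.
Leg 4: -13.92° → +114.98°, shortest Δλ = 128.9° (east) — does not cross 180°.
Total crossings: 2.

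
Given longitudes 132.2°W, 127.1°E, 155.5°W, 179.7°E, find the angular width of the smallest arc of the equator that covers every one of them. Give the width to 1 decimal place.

Sort the longitudes: -155.5°, -132.2°, +127.1°, +179.7°.
Eastward gaps between consecutive values (wrapping around): 23.3°, 259.3°, 52.6°, 24.8°.
Largest gap = 259.3° ⇒ minimal covering band is its complement: 360° − 259.3° = 100.7°.
Band runs from +127.1° eastward to -132.2°, crossing the antimeridian.

100.7°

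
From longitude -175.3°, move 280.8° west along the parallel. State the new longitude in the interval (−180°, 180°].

-96.1°

Start at -175.3°; shift −280.8° → -456.1°.
-456.1° lies outside (−180°, 180°]; add 360° → -96.1°.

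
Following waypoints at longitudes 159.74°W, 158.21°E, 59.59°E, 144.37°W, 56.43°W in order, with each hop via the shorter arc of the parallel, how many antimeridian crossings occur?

Leg 1: -159.74° → +158.21°, shortest Δλ = -42.05° (west) — crosses 180°.
Leg 2: +158.21° → +59.59°, shortest Δλ = -98.62° (west) — does not cross 180°.
Leg 3: +59.59° → -144.37°, shortest Δλ = 156.04° (east) — crosses 180°.
Leg 4: -144.37° → -56.43°, shortest Δλ = 87.94° (east) — does not cross 180°.
Total crossings: 2.

2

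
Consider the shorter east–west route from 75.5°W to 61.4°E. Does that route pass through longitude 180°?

No

Signed shortest Δλ = ((61.4 − -75.5 + 180) mod 360) − 180 = 136.9°.
Going east by 136.9° from -75.5° reaches +61.4° without touching 180°.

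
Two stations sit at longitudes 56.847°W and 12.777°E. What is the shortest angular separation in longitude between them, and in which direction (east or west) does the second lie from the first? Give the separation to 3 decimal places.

Raw difference: 12.777 − -56.847 = 69.624°.
Normalise into (−180°, 180°]: 69.624° stays 69.624°.
Positive ⇒ the second point lies to the east; separation 69.624°.

69.624° east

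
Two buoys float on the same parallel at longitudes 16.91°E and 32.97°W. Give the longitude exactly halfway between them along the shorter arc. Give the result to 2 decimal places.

Signed shortest Δλ from +16.91° to -32.97° is -49.88°.
Midpoint longitude = +16.91° + (-49.88°)/2 = +16.91° − 24.94° = -8.03°.

8.03°W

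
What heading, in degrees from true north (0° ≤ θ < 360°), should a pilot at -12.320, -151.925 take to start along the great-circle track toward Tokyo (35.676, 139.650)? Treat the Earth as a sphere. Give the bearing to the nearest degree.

310°

Δλ = 139.650 − -151.925 = 291.575°; wrapped into (−180°, 180°]: -68.425°.
θ = atan2( sin Δλ · cos φ₂ , cos φ₁ · sin φ₂ − sin φ₁ · cos φ₂ · cos Δλ )
  = atan2(-0.75541, 0.63351) = -50.016° → normalised to [0°, 360°): 309.984°.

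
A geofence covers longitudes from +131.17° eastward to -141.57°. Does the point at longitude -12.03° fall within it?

No

Band width going east from +131.17° to -141.57°: ((-141.57 − 131.17) mod 360) = 87.26°.
Offset of -12.03° east of the west edge: ((-12.03 − 131.17) mod 360) = 216.80°.
216.80° > 87.26° ⇒ outside.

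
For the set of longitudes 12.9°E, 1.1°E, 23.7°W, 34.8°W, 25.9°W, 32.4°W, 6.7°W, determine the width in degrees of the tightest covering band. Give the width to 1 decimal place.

47.7°

Sort the longitudes: -34.8°, -32.4°, -25.9°, -23.7°, -6.7°, +1.1°, +12.9°.
Eastward gaps between consecutive values (wrapping around): 2.4°, 6.5°, 2.2°, 17.0°, 7.8°, 11.8°, 312.3°.
Largest gap = 312.3° ⇒ minimal covering band is its complement: 360° − 312.3° = 47.7°.
Band runs from -34.8° eastward to +12.9°.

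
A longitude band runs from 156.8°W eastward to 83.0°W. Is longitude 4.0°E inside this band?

Band width going east from -156.8° to -83.0°: ((-83.0 − -156.8) mod 360) = 73.8°.
Offset of +4.0° east of the west edge: ((4.0 − -156.8) mod 360) = 160.8°.
160.8° > 73.8° ⇒ outside.

No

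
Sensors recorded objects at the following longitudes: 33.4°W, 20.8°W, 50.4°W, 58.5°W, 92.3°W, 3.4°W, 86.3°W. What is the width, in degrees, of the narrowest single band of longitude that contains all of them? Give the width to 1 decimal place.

Sort the longitudes: -92.3°, -86.3°, -58.5°, -50.4°, -33.4°, -20.8°, -3.4°.
Eastward gaps between consecutive values (wrapping around): 6.0°, 27.8°, 8.1°, 17.0°, 12.6°, 17.4°, 271.1°.
Largest gap = 271.1° ⇒ minimal covering band is its complement: 360° − 271.1° = 88.9°.
Band runs from -92.3° eastward to -3.4°.

88.9°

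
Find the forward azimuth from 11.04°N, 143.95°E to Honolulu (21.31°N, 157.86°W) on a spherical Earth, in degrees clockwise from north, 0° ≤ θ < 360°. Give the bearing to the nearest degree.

Δλ = -157.86 − 143.95 = -301.81°; wrapped into (−180°, 180°]: 58.19°.
θ = atan2( sin Δλ · cos φ₂ , cos φ₁ · sin φ₂ − sin φ₁ · cos φ₂ · cos Δλ )
  = atan2(0.79170, 0.26265) = 71.646° → normalised to [0°, 360°): 71.646°.

72°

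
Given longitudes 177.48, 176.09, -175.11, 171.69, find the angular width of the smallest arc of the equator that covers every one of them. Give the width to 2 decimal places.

Sort the longitudes: -175.11°, +171.69°, +176.09°, +177.48°.
Eastward gaps between consecutive values (wrapping around): 346.80°, 4.40°, 1.39°, 7.41°.
Largest gap = 346.80° ⇒ minimal covering band is its complement: 360° − 346.80° = 13.20°.
Band runs from +171.69° eastward to -175.11°, crossing the antimeridian.

13.20°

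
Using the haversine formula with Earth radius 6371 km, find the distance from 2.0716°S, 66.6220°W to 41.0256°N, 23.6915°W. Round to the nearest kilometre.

6462 km

Δλ = -23.6915 − -66.6220 = 42.9305°.
Δφ = 41.0256 − -2.0716 = 43.0972°.
a = sin²(Δφ/2) + cos φ₁ · cos φ₂ · sin²(Δλ/2) = 0.235860.
c = 2·atan2(√a, √(1−a)) = 1.01422 rad → d = 6371·c ≈ 6461.61 km.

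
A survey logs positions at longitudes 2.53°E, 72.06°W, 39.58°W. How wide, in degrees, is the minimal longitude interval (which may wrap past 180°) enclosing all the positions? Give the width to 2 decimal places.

Sort the longitudes: -72.06°, -39.58°, +2.53°.
Eastward gaps between consecutive values (wrapping around): 32.48°, 42.11°, 285.41°.
Largest gap = 285.41° ⇒ minimal covering band is its complement: 360° − 285.41° = 74.59°.
Band runs from -72.06° eastward to +2.53°.

74.59°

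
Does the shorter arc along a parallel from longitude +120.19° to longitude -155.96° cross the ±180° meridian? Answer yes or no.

Naïve |-155.96 − 120.19| = 276.15° > 180°, so the shorter arc goes the other way round — across 180°.
Signed shortest Δλ = ((-155.96 − 120.19 + 180) mod 360) − 180 = 83.85°.
Going east by 83.85° from +120.19° passes through 180° before reaching -155.96°.

Yes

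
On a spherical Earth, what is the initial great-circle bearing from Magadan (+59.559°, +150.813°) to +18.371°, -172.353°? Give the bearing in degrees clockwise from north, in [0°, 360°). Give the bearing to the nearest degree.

Δλ = -172.353 − 150.813 = -323.166°; wrapped into (−180°, 180°]: 36.834°.
θ = atan2( sin Δλ · cos φ₂ , cos φ₁ · sin φ₂ − sin φ₁ · cos φ₂ · cos Δλ )
  = atan2(0.56895, -0.49520) = 131.036° → normalised to [0°, 360°): 131.036°.

131°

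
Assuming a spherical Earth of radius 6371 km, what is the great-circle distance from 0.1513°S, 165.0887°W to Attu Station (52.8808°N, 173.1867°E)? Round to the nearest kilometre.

6232 km

Δλ = 173.1867 − -165.0887 = 338.2754°; wrapped into (−180°, 180°]: -21.7246°.
Δφ = 52.8808 − -0.1513 = 53.0321°.
a = sin²(Δφ/2) + cos φ₁ · cos φ₂ · sin²(Δλ/2) = 0.220747.
c = 2·atan2(√a, √(1−a)) = 0.97821 rad → d = 6371·c ≈ 6232.20 km.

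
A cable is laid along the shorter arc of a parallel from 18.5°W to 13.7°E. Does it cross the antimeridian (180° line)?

Signed shortest Δλ = ((13.7 − -18.5 + 180) mod 360) − 180 = 32.2°.
Going east by 32.2° from -18.5° reaches +13.7° without touching 180°.

No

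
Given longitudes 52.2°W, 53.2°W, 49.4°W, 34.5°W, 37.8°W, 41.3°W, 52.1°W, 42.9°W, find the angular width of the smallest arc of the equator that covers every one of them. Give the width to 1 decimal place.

Sort the longitudes: -53.2°, -52.2°, -52.1°, -49.4°, -42.9°, -41.3°, -37.8°, -34.5°.
Eastward gaps between consecutive values (wrapping around): 1.0°, 0.1°, 2.7°, 6.5°, 1.6°, 3.5°, 3.3°, 341.3°.
Largest gap = 341.3° ⇒ minimal covering band is its complement: 360° − 341.3° = 18.7°.
Band runs from -53.2° eastward to -34.5°.

18.7°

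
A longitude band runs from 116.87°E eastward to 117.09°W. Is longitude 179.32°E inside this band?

Yes

Band width going east from +116.87° to -117.09°: ((-117.09 − 116.87) mod 360) = 126.04°.
Offset of +179.32° east of the west edge: ((179.32 − 116.87) mod 360) = 62.45°.
62.45° ≤ 126.04° ⇒ inside.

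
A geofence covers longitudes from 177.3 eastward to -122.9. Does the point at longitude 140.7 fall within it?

No

Band width going east from +177.3° to -122.9°: ((-122.9 − 177.3) mod 360) = 59.8°.
Offset of +140.7° east of the west edge: ((140.7 − 177.3) mod 360) = 323.4°.
323.4° > 59.8° ⇒ outside.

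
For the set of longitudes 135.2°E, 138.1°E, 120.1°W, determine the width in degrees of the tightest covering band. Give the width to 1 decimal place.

Sort the longitudes: -120.1°, +135.2°, +138.1°.
Eastward gaps between consecutive values (wrapping around): 255.3°, 2.9°, 101.8°.
Largest gap = 255.3° ⇒ minimal covering band is its complement: 360° − 255.3° = 104.7°.
Band runs from +135.2° eastward to -120.1°, crossing the antimeridian.

104.7°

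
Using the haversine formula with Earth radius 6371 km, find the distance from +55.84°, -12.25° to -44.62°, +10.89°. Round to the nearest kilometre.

11380 km

Δλ = 10.89 − -12.25 = 23.14°.
Δφ = -44.62 − 55.84 = -100.46°.
a = sin²(Δφ/2) + cos φ₁ · cos φ₂ · sin²(Δλ/2) = 0.606852.
c = 2·atan2(√a, √(1−a)) = 1.78616 rad → d = 6371·c ≈ 11379.63 km.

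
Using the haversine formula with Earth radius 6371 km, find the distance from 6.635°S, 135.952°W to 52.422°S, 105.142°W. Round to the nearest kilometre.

5813 km

Δλ = -105.142 − -135.952 = 30.810°.
Δφ = -52.422 − -6.635 = -45.787°.
a = sin²(Δφ/2) + cos φ₁ · cos φ₂ · sin²(Δλ/2) = 0.194081.
c = 2·atan2(√a, √(1−a)) = 0.91241 rad → d = 6371·c ≈ 5812.99 km.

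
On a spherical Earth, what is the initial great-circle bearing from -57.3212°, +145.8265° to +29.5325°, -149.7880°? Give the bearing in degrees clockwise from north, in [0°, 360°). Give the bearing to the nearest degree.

Δλ = -149.7880 − 145.8265 = -295.6145°; wrapped into (−180°, 180°]: 64.3855°.
θ = atan2( sin Δλ · cos φ₂ , cos φ₁ · sin φ₂ − sin φ₁ · cos φ₂ · cos Δλ )
  = atan2(0.78457, 0.58275) = 53.396° → normalised to [0°, 360°): 53.396°.

53°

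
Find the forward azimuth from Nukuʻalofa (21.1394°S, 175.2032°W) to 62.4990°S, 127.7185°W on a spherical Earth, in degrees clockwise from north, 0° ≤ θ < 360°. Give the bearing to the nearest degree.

155°

Δλ = -127.7185 − -175.2032 = 47.4847°.
θ = atan2( sin Δλ · cos φ₂ , cos φ₁ · sin φ₂ − sin φ₁ · cos φ₂ · cos Δλ )
  = atan2(0.34036, -0.71477) = 154.537° → normalised to [0°, 360°): 154.537°.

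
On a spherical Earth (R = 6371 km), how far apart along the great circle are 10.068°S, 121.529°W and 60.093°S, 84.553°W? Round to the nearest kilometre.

Δλ = -84.553 − -121.529 = 36.976°.
Δφ = -60.093 − -10.068 = -50.025°.
a = sin²(Δφ/2) + cos φ₁ · cos φ₂ · sin²(Δλ/2) = 0.228138.
c = 2·atan2(√a, √(1−a)) = 0.99593 rad → d = 6371·c ≈ 6345.06 km.

6345 km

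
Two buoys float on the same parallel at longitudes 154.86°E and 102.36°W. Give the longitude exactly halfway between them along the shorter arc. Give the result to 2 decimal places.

Signed shortest Δλ from +154.86° to -102.36° is +102.78°.
Midpoint longitude = +154.86° + (+102.78°)/2 = +154.86° + 51.39° = +206.25°.
Normalise into (−180°, 180°]: -153.75°.
(The naïve average (+154.86 + -102.36)/2 = 26.25° is on the wrong side of the globe.)

153.75°W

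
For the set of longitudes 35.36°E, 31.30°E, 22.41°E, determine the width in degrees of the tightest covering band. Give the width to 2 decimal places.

12.95°

Sort the longitudes: +22.41°, +31.30°, +35.36°.
Eastward gaps between consecutive values (wrapping around): 8.89°, 4.06°, 347.05°.
Largest gap = 347.05° ⇒ minimal covering band is its complement: 360° − 347.05° = 12.95°.
Band runs from +22.41° eastward to +35.36°.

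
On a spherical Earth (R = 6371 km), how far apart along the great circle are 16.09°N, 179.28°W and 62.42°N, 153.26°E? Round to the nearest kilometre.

Δλ = 153.26 − -179.28 = 332.54°; wrapped into (−180°, 180°]: -27.46°.
Δφ = 62.42 − 16.09 = 46.33°.
a = sin²(Δφ/2) + cos φ₁ · cos φ₂ · sin²(Δλ/2) = 0.179808.
c = 2·atan2(√a, √(1−a)) = 0.87580 rad → d = 6371·c ≈ 5579.71 km.

5580 km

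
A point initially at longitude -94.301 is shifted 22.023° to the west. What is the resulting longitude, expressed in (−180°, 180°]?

Start at -94.301°; shift −22.023° → -116.324°.
-116.324° already lies in (−180°, 180°].

-116.324°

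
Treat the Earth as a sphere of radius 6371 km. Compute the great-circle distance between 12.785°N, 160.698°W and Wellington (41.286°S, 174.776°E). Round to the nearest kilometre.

Δλ = 174.776 − -160.698 = 335.474°; wrapped into (−180°, 180°]: -24.526°.
Δφ = -41.286 − 12.785 = -54.071°.
a = sin²(Δφ/2) + cos φ₁ · cos φ₂ · sin²(Δλ/2) = 0.239668.
c = 2·atan2(√a, √(1−a)) = 1.02317 rad → d = 6371·c ≈ 6518.60 km.

6519 km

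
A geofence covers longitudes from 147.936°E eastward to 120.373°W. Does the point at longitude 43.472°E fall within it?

Band width going east from +147.936° to -120.373°: ((-120.373 − 147.936) mod 360) = 91.691°.
Offset of +43.472° east of the west edge: ((43.472 − 147.936) mod 360) = 255.536°.
255.536° > 91.691° ⇒ outside.

No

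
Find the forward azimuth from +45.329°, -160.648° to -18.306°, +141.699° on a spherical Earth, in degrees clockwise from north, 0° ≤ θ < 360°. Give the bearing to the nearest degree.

234°

Δλ = 141.699 − -160.648 = 302.347°; wrapped into (−180°, 180°]: -57.653°.
θ = atan2( sin Δλ · cos φ₂ , cos φ₁ · sin φ₂ − sin φ₁ · cos φ₂ · cos Δλ )
  = atan2(-0.80207, -0.58206) = -125.968° → normalised to [0°, 360°): 234.032°.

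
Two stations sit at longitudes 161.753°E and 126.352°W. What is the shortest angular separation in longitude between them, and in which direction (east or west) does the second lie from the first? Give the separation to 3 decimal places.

Raw difference: -126.352 − 161.753 = -288.105°.
Normalise into (−180°, 180°]: -288.105° + 360° = 71.895°.
Positive ⇒ the second point lies to the east; separation 71.895°.

71.895° east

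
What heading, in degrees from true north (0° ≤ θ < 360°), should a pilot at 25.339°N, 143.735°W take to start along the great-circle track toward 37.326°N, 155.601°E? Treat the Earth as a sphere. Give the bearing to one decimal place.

298.8°

Δλ = 155.601 − -143.735 = 299.336°; wrapped into (−180°, 180°]: -60.664°.
θ = atan2( sin Δλ · cos φ₂ , cos φ₁ · sin φ₂ − sin φ₁ · cos φ₂ · cos Δλ )
  = atan2(-0.69322, 0.38128) = -61.189° → normalised to [0°, 360°): 298.811°.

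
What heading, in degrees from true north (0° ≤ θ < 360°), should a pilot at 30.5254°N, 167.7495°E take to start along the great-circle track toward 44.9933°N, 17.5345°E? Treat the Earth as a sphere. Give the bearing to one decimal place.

339.1°

Δλ = 17.5345 − 167.7495 = -150.2150°.
θ = atan2( sin Δλ · cos φ₂ , cos φ₁ · sin φ₂ − sin φ₁ · cos φ₂ · cos Δλ )
  = atan2(-0.35129, 0.92078) = -20.883° → normalised to [0°, 360°): 339.117°.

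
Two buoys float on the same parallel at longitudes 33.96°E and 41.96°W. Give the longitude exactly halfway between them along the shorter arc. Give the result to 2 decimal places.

Signed shortest Δλ from +33.96° to -41.96° is -75.92°.
Midpoint longitude = +33.96° + (-75.92°)/2 = +33.96° − 37.96° = -4.00°.

4.00°W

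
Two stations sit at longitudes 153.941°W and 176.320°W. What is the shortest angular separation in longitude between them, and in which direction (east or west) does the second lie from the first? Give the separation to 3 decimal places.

Raw difference: -176.320 − -153.941 = -22.379°.
Normalise into (−180°, 180°]: -22.379° stays -22.379°.
Negative ⇒ the second point lies to the west; separation 22.379°.

22.379° west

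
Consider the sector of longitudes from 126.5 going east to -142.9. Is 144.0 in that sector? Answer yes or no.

Band width going east from +126.5° to -142.9°: ((-142.9 − 126.5) mod 360) = 90.6°.
Offset of +144.0° east of the west edge: ((144.0 − 126.5) mod 360) = 17.5°.
17.5° ≤ 90.6° ⇒ inside.

Yes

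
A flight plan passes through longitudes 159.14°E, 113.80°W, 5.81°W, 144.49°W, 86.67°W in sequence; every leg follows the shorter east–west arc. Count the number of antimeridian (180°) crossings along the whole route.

Leg 1: +159.14° → -113.80°, shortest Δλ = 87.06° (east) — crosses 180°.
Leg 2: -113.80° → -5.81°, shortest Δλ = 107.99° (east) — does not cross 180°.
Leg 3: -5.81° → -144.49°, shortest Δλ = -138.68° (west) — does not cross 180°.
Leg 4: -144.49° → -86.67°, shortest Δλ = 57.82° (east) — does not cross 180°.
Total crossings: 1.

1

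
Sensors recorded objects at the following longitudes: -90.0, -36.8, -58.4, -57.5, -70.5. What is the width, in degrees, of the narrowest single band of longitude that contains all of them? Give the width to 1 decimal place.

53.2°

Sort the longitudes: -90.0°, -70.5°, -58.4°, -57.5°, -36.8°.
Eastward gaps between consecutive values (wrapping around): 19.5°, 12.1°, 0.9°, 20.7°, 306.8°.
Largest gap = 306.8° ⇒ minimal covering band is its complement: 360° − 306.8° = 53.2°.
Band runs from -90.0° eastward to -36.8°.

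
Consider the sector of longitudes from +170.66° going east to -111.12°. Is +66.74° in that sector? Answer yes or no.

Band width going east from +170.66° to -111.12°: ((-111.12 − 170.66) mod 360) = 78.22°.
Offset of +66.74° east of the west edge: ((66.74 − 170.66) mod 360) = 256.08°.
256.08° > 78.22° ⇒ outside.

No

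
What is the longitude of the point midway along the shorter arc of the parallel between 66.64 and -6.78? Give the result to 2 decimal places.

Signed shortest Δλ from +66.64° to -6.78° is -73.42°.
Midpoint longitude = +66.64° + (-73.42°)/2 = +66.64° − 36.71° = +29.93°.

+29.93°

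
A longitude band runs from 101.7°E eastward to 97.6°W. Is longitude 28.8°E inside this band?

Band width going east from +101.7° to -97.6°: ((-97.6 − 101.7) mod 360) = 160.7°.
Offset of +28.8° east of the west edge: ((28.8 − 101.7) mod 360) = 287.1°.
287.1° > 160.7° ⇒ outside.

No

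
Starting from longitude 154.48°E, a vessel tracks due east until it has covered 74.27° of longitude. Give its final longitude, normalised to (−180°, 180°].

131.25°W

Start at +154.48°; shift +74.27° → +228.75°.
+228.75° lies outside (−180°, 180°]; subtract 360° → -131.25°.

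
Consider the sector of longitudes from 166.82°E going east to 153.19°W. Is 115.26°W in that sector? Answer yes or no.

No

Band width going east from +166.82° to -153.19°: ((-153.19 − 166.82) mod 360) = 39.99°.
Offset of -115.26° east of the west edge: ((-115.26 − 166.82) mod 360) = 77.92°.
77.92° > 39.99° ⇒ outside.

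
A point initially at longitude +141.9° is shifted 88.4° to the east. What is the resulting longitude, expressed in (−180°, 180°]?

-129.7°

Start at +141.9°; shift +88.4° → +230.3°.
+230.3° lies outside (−180°, 180°]; subtract 360° → -129.7°.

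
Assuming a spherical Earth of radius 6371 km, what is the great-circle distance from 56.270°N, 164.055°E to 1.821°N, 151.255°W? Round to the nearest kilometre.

Δλ = -151.255 − 164.055 = -315.310°; wrapped into (−180°, 180°]: 44.690°.
Δφ = 1.821 − 56.270 = -54.449°.
a = sin²(Δφ/2) + cos φ₁ · cos φ₂ · sin²(Δλ/2) = 0.289505.
c = 2·atan2(√a, √(1−a)) = 1.13626 rad → d = 6371·c ≈ 7239.12 km.

7239 km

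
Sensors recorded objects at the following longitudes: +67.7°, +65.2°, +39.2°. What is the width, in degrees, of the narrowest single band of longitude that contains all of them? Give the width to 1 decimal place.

Sort the longitudes: +39.2°, +65.2°, +67.7°.
Eastward gaps between consecutive values (wrapping around): 26.0°, 2.5°, 331.5°.
Largest gap = 331.5° ⇒ minimal covering band is its complement: 360° − 331.5° = 28.5°.
Band runs from +39.2° eastward to +67.7°.

28.5°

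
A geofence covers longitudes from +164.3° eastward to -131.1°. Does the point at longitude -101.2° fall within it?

Band width going east from +164.3° to -131.1°: ((-131.1 − 164.3) mod 360) = 64.6°.
Offset of -101.2° east of the west edge: ((-101.2 − 164.3) mod 360) = 94.5°.
94.5° > 64.6° ⇒ outside.

No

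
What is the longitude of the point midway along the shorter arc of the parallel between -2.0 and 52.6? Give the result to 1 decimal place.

+25.3°

Signed shortest Δλ from -2.0° to +52.6° is +54.6°.
Midpoint longitude = -2.0° + (+54.6°)/2 = -2.0° + 27.3° = +25.3°.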